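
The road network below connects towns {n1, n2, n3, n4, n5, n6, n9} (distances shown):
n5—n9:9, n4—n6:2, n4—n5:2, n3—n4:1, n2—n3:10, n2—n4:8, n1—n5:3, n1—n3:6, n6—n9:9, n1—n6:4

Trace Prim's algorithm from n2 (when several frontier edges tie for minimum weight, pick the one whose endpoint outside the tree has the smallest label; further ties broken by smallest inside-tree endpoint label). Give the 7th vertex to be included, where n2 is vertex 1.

Prim's algorithm from n2:
Step 1: frontier [n2—n4 8, n2—n3 10] → take n2—n4 (8); add n4.
Step 2: frontier [n2—n3 10, n3—n4 1, n4—n5 2, n4—n6 2] → take n3—n4 (1); add n3.
Step 3: frontier [n1—n3 6, n4—n5 2, n4—n6 2] → take n4—n5 (2); add n5.
Step 4: frontier [n1—n3 6, n4—n6 2, n1—n5 3, n5—n9 9] → take n4—n6 (2); add n6.
Step 5: frontier [n1—n3 6, n1—n5 3, n5—n9 9, n1—n6 4, n6—n9 9] → take n1—n5 (3); add n1.
Step 6: frontier [n5—n9 9, n6—n9 9] → take n5—n9 (9); add n9.
Vertex order: n2, n4, n3, n5, n6, n1, n9. The 7th vertex is n9.

n9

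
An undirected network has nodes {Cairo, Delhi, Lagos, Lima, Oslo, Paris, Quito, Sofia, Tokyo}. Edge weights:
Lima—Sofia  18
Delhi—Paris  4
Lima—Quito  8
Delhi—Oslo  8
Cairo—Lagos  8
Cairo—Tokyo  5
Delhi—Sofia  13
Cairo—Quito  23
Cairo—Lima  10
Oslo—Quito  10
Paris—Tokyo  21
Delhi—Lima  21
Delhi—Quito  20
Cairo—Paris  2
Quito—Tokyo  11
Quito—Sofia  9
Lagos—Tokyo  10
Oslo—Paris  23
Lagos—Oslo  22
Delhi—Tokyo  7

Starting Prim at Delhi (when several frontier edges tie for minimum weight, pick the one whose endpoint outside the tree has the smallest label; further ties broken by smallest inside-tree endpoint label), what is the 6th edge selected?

Cairo-Lima

Prim, starting at Delhi.
Step 1: cheapest edge leaving the tree is Delhi—Paris (4); add Paris.
Step 2: cheapest edge leaving the tree is Cairo—Paris (2); add Cairo.
Step 3: cheapest edge leaving the tree is Cairo—Tokyo (5); add Tokyo.
Step 4: cheapest edge leaving the tree is Cairo—Lagos (8); add Lagos.
Step 5: cheapest edge leaving the tree is Delhi—Oslo (8); add Oslo.
Step 6: cheapest edge leaving the tree is Cairo—Lima (10); add Lima.
Step 7: cheapest edge leaving the tree is Lima—Quito (8); add Quito.
Step 8: cheapest edge leaving the tree is Quito—Sofia (9); add Sofia.
The 6th edge added is Cairo—Lima.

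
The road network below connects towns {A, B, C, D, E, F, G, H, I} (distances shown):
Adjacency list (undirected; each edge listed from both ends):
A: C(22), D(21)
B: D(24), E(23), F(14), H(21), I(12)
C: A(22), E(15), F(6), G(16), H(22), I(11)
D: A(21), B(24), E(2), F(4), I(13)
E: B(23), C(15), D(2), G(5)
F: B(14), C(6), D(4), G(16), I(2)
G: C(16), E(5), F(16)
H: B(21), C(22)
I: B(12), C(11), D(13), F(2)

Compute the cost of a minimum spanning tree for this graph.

Prim's algorithm from F:
Step 1: cheapest edge leaving the tree is F-I (2); add I.
Step 2: cheapest edge leaving the tree is D-F (4); add D.
Step 3: cheapest edge leaving the tree is D-E (2); add E.
Step 4: cheapest edge leaving the tree is E-G (5); add G.
Step 5: cheapest edge leaving the tree is C-F (6); add C.
Step 6: cheapest edge leaving the tree is B-I (12); add B.
Step 7: cheapest edge leaving the tree is A-D (21); add A.
Step 8: cheapest edge leaving the tree is B-H (21); add H.
MST edges: F-I, D-F, D-E, E-G, C-F, B-I, A-D, B-H; total weight 2+4+2+5+6+12+21+21 = 73.

73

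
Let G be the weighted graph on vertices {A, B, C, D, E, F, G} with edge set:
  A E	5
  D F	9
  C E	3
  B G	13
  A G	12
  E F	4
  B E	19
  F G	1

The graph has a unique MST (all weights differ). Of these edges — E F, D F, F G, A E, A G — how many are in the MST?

Sort edges by weight, then run Kruskal:
F G (1): add — endpoints in different components.
C E (3): add — endpoints in different components.
E F (4): add — endpoints in different components.
A E (5): add — endpoints in different components.
D F (9): add — endpoints in different components.
A G (12): skip — A and G already connected.
B G (13): add — endpoints in different components.
MST edge set: {F G, C E, E F, A E, D F, B G}.
Of the listed edges, {E F, D F, F G, A E} are in the MST → 4.

4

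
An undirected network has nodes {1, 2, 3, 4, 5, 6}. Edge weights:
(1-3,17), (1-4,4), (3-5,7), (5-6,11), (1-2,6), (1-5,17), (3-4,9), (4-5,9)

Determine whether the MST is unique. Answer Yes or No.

Sort edges by weight, then run Kruskal:
1-4 (4): add — endpoints in different components.
1-2 (6): add — endpoints in different components.
3-5 (7): add — endpoints in different components.
3-4 (9): add — endpoints in different components.
4-5 (9): skip — 4 and 5 already connected.
5-6 (11): add — endpoints in different components.
Non-tree edge 4-5 has weight 9, equal to the heaviest edge on its tree cycle — swapping gives another MST of the same weight. Not unique.

No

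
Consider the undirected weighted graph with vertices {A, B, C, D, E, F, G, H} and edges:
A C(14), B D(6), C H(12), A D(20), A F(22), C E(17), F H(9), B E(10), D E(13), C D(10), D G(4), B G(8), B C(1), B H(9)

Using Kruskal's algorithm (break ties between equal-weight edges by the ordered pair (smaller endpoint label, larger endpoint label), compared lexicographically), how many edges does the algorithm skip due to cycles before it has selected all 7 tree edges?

Kruskal: consider edges lightest-first.
B C (1): add — endpoints in different components.
D G (4): add — endpoints in different components.
B D (6): add — endpoints in different components.
B G (8): skip — B and G already connected.
B H (9): add — endpoints in different components.
F H (9): add — endpoints in different components.
B E (10): add — endpoints in different components.
C D (10): skip — C and D already connected.
C H (12): skip — C and H already connected.
D E (13): skip — D and E already connected.
A C (14): add — endpoints in different components.
Edges rejected before the tree was complete: 4.

4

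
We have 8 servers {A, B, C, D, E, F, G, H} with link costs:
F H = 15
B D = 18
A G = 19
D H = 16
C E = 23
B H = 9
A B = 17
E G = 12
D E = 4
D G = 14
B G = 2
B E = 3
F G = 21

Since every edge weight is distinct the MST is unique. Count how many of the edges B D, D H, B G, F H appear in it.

2

Sort edges by weight, then run Kruskal:
B G (2): add — endpoints in different components.
B E (3): add — endpoints in different components.
D E (4): add — endpoints in different components.
B H (9): add — endpoints in different components.
E G (12): skip — E and G already connected.
D G (14): skip — D and G already connected.
F H (15): add — endpoints in different components.
D H (16): skip — D and H already connected.
A B (17): add — endpoints in different components.
B D (18): skip — B and D already connected.
A G (19): skip — A and G already connected.
F G (21): skip — F and G already connected.
C E (23): add — endpoints in different components.
MST edge set: {B G, B E, D E, B H, F H, A B, C E}.
Of the listed edges, {B G, F H} are in the MST → 2.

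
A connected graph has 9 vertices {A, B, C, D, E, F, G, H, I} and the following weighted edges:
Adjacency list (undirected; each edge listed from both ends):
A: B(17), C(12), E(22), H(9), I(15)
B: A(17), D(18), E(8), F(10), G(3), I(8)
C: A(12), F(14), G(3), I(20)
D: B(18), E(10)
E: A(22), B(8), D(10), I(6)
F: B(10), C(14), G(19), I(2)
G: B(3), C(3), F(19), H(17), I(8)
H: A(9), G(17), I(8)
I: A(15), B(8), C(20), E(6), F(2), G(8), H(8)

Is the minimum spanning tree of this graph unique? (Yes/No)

No

Sort edges by weight, then run Kruskal:
F—I (2): add — endpoints in different components.
B—G (3): add — endpoints in different components.
C—G (3): add — endpoints in different components.
E—I (6): add — endpoints in different components.
B—E (8): add — endpoints in different components.
B—I (8): skip — B and I already connected.
G—I (8): skip — G and I already connected.
H—I (8): add — endpoints in different components.
A—H (9): add — endpoints in different components.
B—F (10): skip — B and F already connected.
D—E (10): add — endpoints in different components.
Non-tree edge G—I has weight 8, equal to the heaviest edge on its tree cycle — swapping gives another MST of the same weight. Not unique.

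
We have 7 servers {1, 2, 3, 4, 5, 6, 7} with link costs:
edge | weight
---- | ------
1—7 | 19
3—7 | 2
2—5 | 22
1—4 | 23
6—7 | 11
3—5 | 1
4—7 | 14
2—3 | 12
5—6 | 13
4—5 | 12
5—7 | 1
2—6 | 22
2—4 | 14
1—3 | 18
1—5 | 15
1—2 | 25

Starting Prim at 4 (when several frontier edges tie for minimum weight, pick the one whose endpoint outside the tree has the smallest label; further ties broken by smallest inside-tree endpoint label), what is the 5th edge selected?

2-3

Grow the tree from 4 using Prim:
Step 1: cheapest edge leaving the tree is 4—5 (12); add 5.
Step 2: cheapest edge leaving the tree is 3—5 (1); add 3.
Step 3: cheapest edge leaving the tree is 5—7 (1); add 7.
Step 4: cheapest edge leaving the tree is 6—7 (11); add 6.
Step 5: cheapest edge leaving the tree is 2—3 (12); add 2.
Step 6: cheapest edge leaving the tree is 1—5 (15); add 1.
The 5th edge added is 2—3.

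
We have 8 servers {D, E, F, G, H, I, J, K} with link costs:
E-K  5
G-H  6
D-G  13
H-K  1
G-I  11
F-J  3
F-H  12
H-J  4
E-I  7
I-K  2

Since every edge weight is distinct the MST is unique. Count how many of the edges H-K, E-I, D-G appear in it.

2

Kruskal: consider edges lightest-first.
H-K (1): add — endpoints in different components.
I-K (2): add — endpoints in different components.
F-J (3): add — endpoints in different components.
H-J (4): add — endpoints in different components.
E-K (5): add — endpoints in different components.
G-H (6): add — endpoints in different components.
E-I (7): skip — E and I already connected.
G-I (11): skip — G and I already connected.
F-H (12): skip — F and H already connected.
D-G (13): add — endpoints in different components.
MST edge set: {H-K, I-K, F-J, H-J, E-K, G-H, D-G}.
Of the listed edges, {H-K, D-G} are in the MST → 2.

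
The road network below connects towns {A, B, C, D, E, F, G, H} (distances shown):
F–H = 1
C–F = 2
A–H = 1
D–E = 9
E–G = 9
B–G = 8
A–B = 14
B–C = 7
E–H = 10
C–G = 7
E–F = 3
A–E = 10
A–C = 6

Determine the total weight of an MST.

Kruskal's algorithm — process edges by increasing weight (ties by edge label):
A–H (1): add — endpoints in different components.
F–H (1): add — endpoints in different components.
C–F (2): add — endpoints in different components.
E–F (3): add — endpoints in different components.
A–C (6): skip — A and C already connected.
B–C (7): add — endpoints in different components.
C–G (7): add — endpoints in different components.
B–G (8): skip — B and G already connected.
D–E (9): add — endpoints in different components.
MST edges: A–H, F–H, C–F, E–F, B–C, C–G, D–E; total weight 1+1+2+3+7+7+9 = 30.

30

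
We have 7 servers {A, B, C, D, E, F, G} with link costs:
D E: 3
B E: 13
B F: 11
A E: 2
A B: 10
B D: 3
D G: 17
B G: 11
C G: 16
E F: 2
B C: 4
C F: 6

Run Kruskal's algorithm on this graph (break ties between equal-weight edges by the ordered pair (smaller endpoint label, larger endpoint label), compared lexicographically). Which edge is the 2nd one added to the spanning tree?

E-F

Sort edges by weight, then run Kruskal:
A E (2): add. Components now {A,E} {B} {C} {D} {F} {G}
E F (2): add. Components now {A,E,F} {B} {C} {D} {G}
B D (3): add. Components now {A,E,F} {B,D} {C} {G}
D E (3): add. Components now {A,B,D,E,F} {C} {G}
B C (4): add. Components now {A,B,C,D,E,F} {G}
C F (6): skip — C and F already connected.
A B (10): skip — A and B already connected.
B F (11): skip — B and F already connected.
B G (11): add. Components now {A,B,C,D,E,F,G}
The 2nd edge added is E F.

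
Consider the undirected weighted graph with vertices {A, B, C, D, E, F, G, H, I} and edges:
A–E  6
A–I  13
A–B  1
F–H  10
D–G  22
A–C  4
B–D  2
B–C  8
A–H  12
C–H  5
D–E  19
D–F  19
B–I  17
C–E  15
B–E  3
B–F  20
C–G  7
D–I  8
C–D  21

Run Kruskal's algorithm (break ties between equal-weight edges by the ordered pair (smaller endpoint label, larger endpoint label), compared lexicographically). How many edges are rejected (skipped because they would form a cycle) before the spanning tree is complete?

Kruskal's algorithm — process edges by increasing weight (ties by edge label):
A–B (1): add — endpoints in different components.
B–D (2): add — endpoints in different components.
B–E (3): add — endpoints in different components.
A–C (4): add — endpoints in different components.
C–H (5): add — endpoints in different components.
A–E (6): skip — A and E already connected.
C–G (7): add — endpoints in different components.
B–C (8): skip — B and C already connected.
D–I (8): add — endpoints in different components.
F–H (10): add — endpoints in different components.
Edges rejected before the tree was complete: 2.

2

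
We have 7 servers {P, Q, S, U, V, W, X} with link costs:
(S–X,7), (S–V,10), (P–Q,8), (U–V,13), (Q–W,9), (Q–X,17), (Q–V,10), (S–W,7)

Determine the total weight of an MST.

Prim's algorithm from W:
Step 1: frontier [S–W 7, Q–W 9] → take S–W (7); add S.
Step 2: frontier [S–X 7, S–V 10, Q–W 9] → take S–X (7); add X.
Step 3: frontier [S–V 10, Q–W 9, Q–X 17] → take Q–W (9); add Q.
Step 4: frontier [P–Q 8, Q–V 10, S–V 10] → take P–Q (8); add P.
Step 5: frontier [Q–V 10, S–V 10] → take Q–V (10); add V.
Step 6: frontier [U–V 13] → take U–V (13); add U.
MST edges: S–W, S–X, Q–W, P–Q, Q–V, U–V; total weight 7+7+9+8+10+13 = 54.

54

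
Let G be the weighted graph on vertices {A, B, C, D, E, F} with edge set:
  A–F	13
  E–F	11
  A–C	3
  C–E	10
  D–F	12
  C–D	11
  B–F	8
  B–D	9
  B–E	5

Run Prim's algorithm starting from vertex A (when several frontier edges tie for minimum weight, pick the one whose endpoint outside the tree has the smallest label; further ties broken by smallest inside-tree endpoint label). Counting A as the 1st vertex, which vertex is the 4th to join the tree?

Grow the tree from A using Prim:
Step 1: cheapest edge leaving the tree is A–C (3); add C.
Step 2: cheapest edge leaving the tree is C–E (10); add E.
Step 3: cheapest edge leaving the tree is B–E (5); add B.
Step 4: cheapest edge leaving the tree is B–F (8); add F.
Step 5: cheapest edge leaving the tree is B–D (9); add D.
Vertex order: A, C, E, B, F, D. The 4th vertex is B.

B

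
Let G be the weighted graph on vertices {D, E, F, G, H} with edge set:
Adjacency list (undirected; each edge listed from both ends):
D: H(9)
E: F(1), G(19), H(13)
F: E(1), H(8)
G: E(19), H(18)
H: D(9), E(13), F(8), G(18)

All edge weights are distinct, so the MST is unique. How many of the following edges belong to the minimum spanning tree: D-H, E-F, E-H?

2

Kruskal: consider edges lightest-first.
E-F (1): add. Components now {D} {E,F} {G} {H}
F-H (8): add. Components now {D} {E,F,H} {G}
D-H (9): add. Components now {D,E,F,H} {G}
E-H (13): skip — E and H already connected.
G-H (18): add. Components now {D,E,F,G,H}
MST edge set: {E-F, F-H, D-H, G-H}.
Of the listed edges, {D-H, E-F} are in the MST → 2.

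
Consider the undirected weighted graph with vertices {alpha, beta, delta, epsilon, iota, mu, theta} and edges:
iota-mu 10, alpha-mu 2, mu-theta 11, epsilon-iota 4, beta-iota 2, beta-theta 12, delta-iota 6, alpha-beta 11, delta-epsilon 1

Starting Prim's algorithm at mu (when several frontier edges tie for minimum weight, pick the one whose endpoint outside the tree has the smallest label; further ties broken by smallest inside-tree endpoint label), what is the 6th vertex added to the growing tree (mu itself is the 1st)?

delta

Prim's algorithm from mu:
Step 1: frontier [alpha-mu 2, iota-mu 10, mu-theta 11] → take alpha-mu (2); add alpha.
Step 2: frontier [alpha-beta 11, iota-mu 10, mu-theta 11] → take iota-mu (10); add iota.
Step 3: frontier [alpha-beta 11, beta-iota 2, epsilon-iota 4, delta-iota 6, mu-theta 11] → take beta-iota (2); add beta.
Step 4: frontier [beta-theta 12, epsilon-iota 4, delta-iota 6, mu-theta 11] → take epsilon-iota (4); add epsilon.
Step 5: frontier [beta-theta 12, delta-epsilon 1, delta-iota 6, mu-theta 11] → take delta-epsilon (1); add delta.
Step 6: frontier [beta-theta 12, mu-theta 11] → take mu-theta (11); add theta.
Vertex order: mu, alpha, iota, beta, epsilon, delta, theta. The 6th vertex is delta.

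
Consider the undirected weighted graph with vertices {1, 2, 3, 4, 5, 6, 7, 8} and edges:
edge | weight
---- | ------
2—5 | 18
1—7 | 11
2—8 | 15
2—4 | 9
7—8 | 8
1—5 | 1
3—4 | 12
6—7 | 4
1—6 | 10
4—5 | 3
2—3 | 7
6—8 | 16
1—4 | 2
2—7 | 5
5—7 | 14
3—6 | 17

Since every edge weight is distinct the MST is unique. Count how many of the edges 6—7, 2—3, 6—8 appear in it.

2

Sort edges by weight, then run Kruskal:
1—5 (1): add — endpoints in different components.
1—4 (2): add — endpoints in different components.
4—5 (3): skip — 4 and 5 already connected.
6—7 (4): add — endpoints in different components.
2—7 (5): add — endpoints in different components.
2—3 (7): add — endpoints in different components.
7—8 (8): add — endpoints in different components.
2—4 (9): add — endpoints in different components.
MST edge set: {1—5, 1—4, 6—7, 2—7, 2—3, 7—8, 2—4}.
Of the listed edges, {6—7, 2—3} are in the MST → 2.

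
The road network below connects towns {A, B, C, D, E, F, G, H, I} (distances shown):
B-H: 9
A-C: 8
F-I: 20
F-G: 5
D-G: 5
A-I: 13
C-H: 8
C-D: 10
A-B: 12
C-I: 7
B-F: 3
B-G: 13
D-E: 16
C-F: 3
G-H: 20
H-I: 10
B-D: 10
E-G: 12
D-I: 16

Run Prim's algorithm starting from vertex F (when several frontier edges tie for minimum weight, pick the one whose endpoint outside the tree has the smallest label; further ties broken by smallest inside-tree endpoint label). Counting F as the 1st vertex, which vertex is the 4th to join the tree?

Prim's algorithm from F:
Step 1: cheapest edge leaving the tree is B-F (3); add B.
Step 2: cheapest edge leaving the tree is C-F (3); add C.
Step 3: cheapest edge leaving the tree is F-G (5); add G.
Step 4: cheapest edge leaving the tree is D-G (5); add D.
Step 5: cheapest edge leaving the tree is C-I (7); add I.
Step 6: cheapest edge leaving the tree is A-C (8); add A.
Step 7: cheapest edge leaving the tree is C-H (8); add H.
Step 8: cheapest edge leaving the tree is E-G (12); add E.
Vertex order: F, B, C, G, D, I, A, H, E. The 4th vertex is G.

G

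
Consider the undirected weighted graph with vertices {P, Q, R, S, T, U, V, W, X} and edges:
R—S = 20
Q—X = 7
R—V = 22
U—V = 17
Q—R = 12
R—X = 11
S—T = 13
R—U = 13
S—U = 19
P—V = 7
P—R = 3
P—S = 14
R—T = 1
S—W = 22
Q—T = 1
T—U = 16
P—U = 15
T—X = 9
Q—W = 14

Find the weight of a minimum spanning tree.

59

Kruskal: consider edges lightest-first.
Q—T (1): add — endpoints in different components.
R—T (1): add — endpoints in different components.
P—R (3): add — endpoints in different components.
P—V (7): add — endpoints in different components.
Q—X (7): add — endpoints in different components.
T—X (9): skip — X and T already connected.
R—X (11): skip — R and X already connected.
Q—R (12): skip — R and Q already connected.
R—U (13): add — endpoints in different components.
S—T (13): add — endpoints in different components.
P—S (14): skip — P and S already connected.
Q—W (14): add — endpoints in different components.
MST edges: Q—T, R—T, P—R, P—V, Q—X, R—U, S—T, Q—W; total weight 1+1+3+7+7+13+13+14 = 59.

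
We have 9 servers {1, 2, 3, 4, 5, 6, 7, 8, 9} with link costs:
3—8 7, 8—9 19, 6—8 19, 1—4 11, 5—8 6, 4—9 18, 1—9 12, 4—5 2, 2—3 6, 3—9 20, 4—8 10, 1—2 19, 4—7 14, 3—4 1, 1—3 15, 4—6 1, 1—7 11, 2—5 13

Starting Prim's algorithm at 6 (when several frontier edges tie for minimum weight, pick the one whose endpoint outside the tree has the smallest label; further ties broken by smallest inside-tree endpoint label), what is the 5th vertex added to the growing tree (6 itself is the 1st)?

2

Prim, starting at 6.
Step 1: cheapest edge leaving the tree is 4—6 (1); add 4.
Step 2: cheapest edge leaving the tree is 3—4 (1); add 3.
Step 3: cheapest edge leaving the tree is 4—5 (2); add 5.
Step 4: cheapest edge leaving the tree is 2—3 (6); add 2.
Step 5: cheapest edge leaving the tree is 5—8 (6); add 8.
Step 6: cheapest edge leaving the tree is 1—4 (11); add 1.
Step 7: cheapest edge leaving the tree is 1—7 (11); add 7.
Step 8: cheapest edge leaving the tree is 1—9 (12); add 9.
Vertex order: 6, 4, 3, 5, 2, 8, 1, 7, 9. The 5th vertex is 2.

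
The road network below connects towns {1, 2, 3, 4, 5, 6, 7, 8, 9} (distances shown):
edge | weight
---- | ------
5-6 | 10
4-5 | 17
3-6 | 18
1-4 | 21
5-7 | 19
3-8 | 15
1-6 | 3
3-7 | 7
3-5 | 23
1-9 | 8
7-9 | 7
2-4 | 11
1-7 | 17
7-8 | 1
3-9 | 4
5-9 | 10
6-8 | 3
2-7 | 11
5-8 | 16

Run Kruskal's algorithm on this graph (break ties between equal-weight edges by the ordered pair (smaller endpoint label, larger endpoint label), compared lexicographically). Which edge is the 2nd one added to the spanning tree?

1-6

Sort edges by weight, then run Kruskal:
7-8 (1): add — endpoints in different components.
1-6 (3): add — endpoints in different components.
6-8 (3): add — endpoints in different components.
3-9 (4): add — endpoints in different components.
3-7 (7): add — endpoints in different components.
7-9 (7): skip — 7 and 9 already connected.
1-9 (8): skip — 1 and 9 already connected.
5-6 (10): add — endpoints in different components.
5-9 (10): skip — 5 and 9 already connected.
2-4 (11): add — endpoints in different components.
2-7 (11): add — endpoints in different components.
The 2nd edge added is 1-6.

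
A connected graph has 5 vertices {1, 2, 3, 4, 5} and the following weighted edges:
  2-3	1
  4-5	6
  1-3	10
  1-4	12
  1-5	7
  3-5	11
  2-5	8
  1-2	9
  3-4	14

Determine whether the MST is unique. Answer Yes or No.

Yes

Kruskal: consider edges lightest-first.
2-3 (1): add. Components now {1} {2,3} {4} {5}
4-5 (6): add. Components now {1} {2,3} {4,5}
1-5 (7): add. Components now {1,4,5} {2,3}
2-5 (8): add. Components now {1,2,3,4,5}
Every non-tree edge has weight strictly greater than the heaviest edge on the tree path between its endpoints, so the MST is unique.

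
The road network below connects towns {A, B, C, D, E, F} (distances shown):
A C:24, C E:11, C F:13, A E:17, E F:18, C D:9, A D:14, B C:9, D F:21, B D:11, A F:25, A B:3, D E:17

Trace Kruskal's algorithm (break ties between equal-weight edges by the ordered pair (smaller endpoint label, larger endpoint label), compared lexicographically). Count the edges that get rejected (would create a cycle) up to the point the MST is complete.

Kruskal's algorithm — process edges by increasing weight (ties by edge label):
A B (3): add — endpoints in different components.
B C (9): add — endpoints in different components.
C D (9): add — endpoints in different components.
B D (11): skip — B and D already connected.
C E (11): add — endpoints in different components.
C F (13): add — endpoints in different components.
Edges rejected before the tree was complete: 1.

1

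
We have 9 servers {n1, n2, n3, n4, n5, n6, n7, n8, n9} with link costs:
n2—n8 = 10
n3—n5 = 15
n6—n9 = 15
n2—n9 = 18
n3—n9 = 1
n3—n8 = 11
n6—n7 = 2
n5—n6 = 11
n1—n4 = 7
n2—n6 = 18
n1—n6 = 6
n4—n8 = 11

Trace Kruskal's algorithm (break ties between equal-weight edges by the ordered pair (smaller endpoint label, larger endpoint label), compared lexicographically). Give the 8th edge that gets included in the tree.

n5-n6

Kruskal's algorithm — process edges by increasing weight (ties by edge label):
n3—n9 (1): add — endpoints in different components.
n6—n7 (2): add — endpoints in different components.
n1—n6 (6): add — endpoints in different components.
n1—n4 (7): add — endpoints in different components.
n2—n8 (10): add — endpoints in different components.
n3—n8 (11): add — endpoints in different components.
n4—n8 (11): add — endpoints in different components.
n5—n6 (11): add — endpoints in different components.
The 8th edge added is n5—n6.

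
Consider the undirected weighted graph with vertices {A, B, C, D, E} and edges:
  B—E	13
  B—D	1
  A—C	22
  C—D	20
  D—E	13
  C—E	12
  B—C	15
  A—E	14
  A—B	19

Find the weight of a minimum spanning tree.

40

Kruskal's algorithm — process edges by increasing weight (ties by edge label):
B—D (1): add — endpoints in different components.
C—E (12): add — endpoints in different components.
B—E (13): add — endpoints in different components.
D—E (13): skip — D and E already connected.
A—E (14): add — endpoints in different components.
MST edges: B—D, C—E, B—E, A—E; total weight 1+12+13+14 = 40.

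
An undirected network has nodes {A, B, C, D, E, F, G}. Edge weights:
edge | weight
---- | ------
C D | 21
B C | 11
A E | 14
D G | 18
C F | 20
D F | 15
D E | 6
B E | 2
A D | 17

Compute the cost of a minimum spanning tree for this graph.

Sort edges by weight, then run Kruskal:
B E (2): add. Components now {A} {B,E} {C} {D} {F} {G}
D E (6): add. Components now {A} {B,D,E} {C} {F} {G}
B C (11): add. Components now {A} {B,C,D,E} {F} {G}
A E (14): add. Components now {A,B,C,D,E} {F} {G}
D F (15): add. Components now {A,B,C,D,E,F} {G}
A D (17): skip — A and D already connected.
D G (18): add. Components now {A,B,C,D,E,F,G}
MST edges: B E, D E, B C, A E, D F, D G; total weight 2+6+11+14+15+18 = 66.

66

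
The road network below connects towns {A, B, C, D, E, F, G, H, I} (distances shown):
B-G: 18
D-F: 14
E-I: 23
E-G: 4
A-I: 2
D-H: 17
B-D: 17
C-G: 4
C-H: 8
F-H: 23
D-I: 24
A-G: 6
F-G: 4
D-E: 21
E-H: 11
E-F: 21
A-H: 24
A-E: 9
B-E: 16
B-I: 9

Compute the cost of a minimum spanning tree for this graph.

Sort edges by weight, then run Kruskal:
A-I (2): add — endpoints in different components.
C-G (4): add — endpoints in different components.
E-G (4): add — endpoints in different components.
F-G (4): add — endpoints in different components.
A-G (6): add — endpoints in different components.
C-H (8): add — endpoints in different components.
A-E (9): skip — A and E already connected.
B-I (9): add — endpoints in different components.
E-H (11): skip — E and H already connected.
D-F (14): add — endpoints in different components.
MST edges: A-I, C-G, E-G, F-G, A-G, C-H, B-I, D-F; total weight 2+4+4+4+6+8+9+14 = 51.

51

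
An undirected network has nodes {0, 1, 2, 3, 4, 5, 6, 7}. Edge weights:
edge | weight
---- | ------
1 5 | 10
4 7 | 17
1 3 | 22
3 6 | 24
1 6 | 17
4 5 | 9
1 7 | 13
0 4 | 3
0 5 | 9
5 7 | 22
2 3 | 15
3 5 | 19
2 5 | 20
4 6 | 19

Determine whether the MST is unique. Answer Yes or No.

Sort edges by weight, then run Kruskal:
0 4 (3): add — endpoints in different components.
0 5 (9): add — endpoints in different components.
4 5 (9): skip — 4 and 5 already connected.
1 5 (10): add — endpoints in different components.
1 7 (13): add — endpoints in different components.
2 3 (15): add — endpoints in different components.
1 6 (17): add — endpoints in different components.
4 7 (17): skip — 4 and 7 already connected.
3 5 (19): add — endpoints in different components.
Non-tree edge 4 5 has weight 9, equal to the heaviest edge on its tree cycle — swapping gives another MST of the same weight. Not unique.

No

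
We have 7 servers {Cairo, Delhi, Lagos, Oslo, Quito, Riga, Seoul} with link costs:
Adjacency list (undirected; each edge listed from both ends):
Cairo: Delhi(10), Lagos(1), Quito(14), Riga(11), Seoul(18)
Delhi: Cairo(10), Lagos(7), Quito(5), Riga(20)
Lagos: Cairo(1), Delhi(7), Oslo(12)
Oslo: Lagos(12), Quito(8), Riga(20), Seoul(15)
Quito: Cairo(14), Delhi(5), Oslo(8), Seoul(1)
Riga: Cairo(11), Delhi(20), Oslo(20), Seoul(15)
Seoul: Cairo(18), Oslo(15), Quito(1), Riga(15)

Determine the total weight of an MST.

33

Kruskal: consider edges lightest-first.
Cairo-Lagos (1): add. Components now {Cairo,Lagos} {Delhi} {Riga} {Oslo} {Quito} {Seoul}
Quito-Seoul (1): add. Components now {Cairo,Lagos} {Delhi} {Riga} {Oslo} {Quito,Seoul}
Delhi-Quito (5): add. Components now {Cairo,Lagos} {Delhi,Quito,Seoul} {Riga} {Oslo}
Delhi-Lagos (7): add. Components now {Cairo,Delhi,Lagos,Quito,Seoul} {Riga} {Oslo}
Oslo-Quito (8): add. Components now {Cairo,Delhi,Lagos,Oslo,Quito,Seoul} {Riga}
Cairo-Delhi (10): skip — Cairo and Delhi already connected.
Cairo-Riga (11): add. Components now {Cairo,Delhi,Lagos,Oslo,Quito,Riga,Seoul}
MST edges: Cairo-Lagos, Quito-Seoul, Delhi-Quito, Delhi-Lagos, Oslo-Quito, Cairo-Riga; total weight 1+1+5+7+8+11 = 33.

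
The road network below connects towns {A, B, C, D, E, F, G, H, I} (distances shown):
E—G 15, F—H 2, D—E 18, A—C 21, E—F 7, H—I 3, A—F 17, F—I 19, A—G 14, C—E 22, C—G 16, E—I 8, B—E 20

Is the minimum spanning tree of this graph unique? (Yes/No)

Sort edges by weight, then run Kruskal:
F—H (2): add — endpoints in different components.
H—I (3): add — endpoints in different components.
E—F (7): add — endpoints in different components.
E—I (8): skip — E and I already connected.
A—G (14): add — endpoints in different components.
E—G (15): add — endpoints in different components.
C—G (16): add — endpoints in different components.
A—F (17): skip — A and F already connected.
D—E (18): add — endpoints in different components.
F—I (19): skip — F and I already connected.
B—E (20): add — endpoints in different components.
Every non-tree edge has weight strictly greater than the heaviest edge on the tree path between its endpoints, so the MST is unique.

Yes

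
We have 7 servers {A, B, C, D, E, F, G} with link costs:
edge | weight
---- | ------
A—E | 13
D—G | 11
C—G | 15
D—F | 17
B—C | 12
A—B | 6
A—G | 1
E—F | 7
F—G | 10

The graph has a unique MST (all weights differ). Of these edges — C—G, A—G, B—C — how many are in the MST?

Kruskal: consider edges lightest-first.
A—G (1): add — endpoints in different components.
A—B (6): add — endpoints in different components.
E—F (7): add — endpoints in different components.
F—G (10): add — endpoints in different components.
D—G (11): add — endpoints in different components.
B—C (12): add — endpoints in different components.
MST edge set: {A—G, A—B, E—F, F—G, D—G, B—C}.
Of the listed edges, {A—G, B—C} are in the MST → 2.

2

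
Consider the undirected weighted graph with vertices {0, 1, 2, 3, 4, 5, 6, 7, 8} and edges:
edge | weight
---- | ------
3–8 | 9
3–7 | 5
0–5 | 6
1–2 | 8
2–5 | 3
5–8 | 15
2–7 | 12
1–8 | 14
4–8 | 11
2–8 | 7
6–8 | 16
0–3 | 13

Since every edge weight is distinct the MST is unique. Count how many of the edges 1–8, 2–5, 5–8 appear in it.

Sort edges by weight, then run Kruskal:
2–5 (3): add — endpoints in different components.
3–7 (5): add — endpoints in different components.
0–5 (6): add — endpoints in different components.
2–8 (7): add — endpoints in different components.
1–2 (8): add — endpoints in different components.
3–8 (9): add — endpoints in different components.
4–8 (11): add — endpoints in different components.
2–7 (12): skip — 2 and 7 already connected.
0–3 (13): skip — 0 and 3 already connected.
1–8 (14): skip — 1 and 8 already connected.
5–8 (15): skip — 5 and 8 already connected.
6–8 (16): add — endpoints in different components.
MST edge set: {2–5, 3–7, 0–5, 2–8, 1–2, 3–8, 4–8, 6–8}.
Of the listed edges, {2–5} are in the MST → 1.

1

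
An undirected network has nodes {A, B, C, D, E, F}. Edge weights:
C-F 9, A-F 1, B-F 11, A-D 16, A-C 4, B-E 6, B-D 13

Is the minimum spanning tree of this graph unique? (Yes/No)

Yes

Sort edges by weight, then run Kruskal:
A-F (1): add — endpoints in different components.
A-C (4): add — endpoints in different components.
B-E (6): add — endpoints in different components.
C-F (9): skip — C and F already connected.
B-F (11): add — endpoints in different components.
B-D (13): add — endpoints in different components.
Every non-tree edge has weight strictly greater than the heaviest edge on the tree path between its endpoints, so the MST is unique.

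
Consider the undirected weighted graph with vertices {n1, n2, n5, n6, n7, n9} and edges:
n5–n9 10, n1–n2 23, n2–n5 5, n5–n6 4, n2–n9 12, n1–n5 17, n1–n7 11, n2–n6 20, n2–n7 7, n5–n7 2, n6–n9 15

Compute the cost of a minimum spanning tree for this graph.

32

Kruskal: consider edges lightest-first.
n5–n7 (2): add. Components now {n5,n7} {n9} {n6} {n2} {n1}
n5–n6 (4): add. Components now {n5,n6,n7} {n9} {n2} {n1}
n2–n5 (5): add. Components now {n2,n5,n6,n7} {n9} {n1}
n2–n7 (7): skip — n7 and n2 already connected.
n5–n9 (10): add. Components now {n2,n5,n6,n7,n9} {n1}
n1–n7 (11): add. Components now {n1,n2,n5,n6,n7,n9}
MST edges: n5–n7, n5–n6, n2–n5, n5–n9, n1–n7; total weight 2+4+5+10+11 = 32.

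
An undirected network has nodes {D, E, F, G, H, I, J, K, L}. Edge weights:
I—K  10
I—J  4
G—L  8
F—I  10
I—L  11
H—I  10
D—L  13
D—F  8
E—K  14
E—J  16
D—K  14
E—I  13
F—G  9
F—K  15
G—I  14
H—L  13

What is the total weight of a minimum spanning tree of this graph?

72

Prim's algorithm from F:
Step 1: cheapest edge leaving the tree is D—F (8); add D.
Step 2: cheapest edge leaving the tree is F—G (9); add G.
Step 3: cheapest edge leaving the tree is G—L (8); add L.
Step 4: cheapest edge leaving the tree is F—I (10); add I.
Step 5: cheapest edge leaving the tree is I—J (4); add J.
Step 6: cheapest edge leaving the tree is H—I (10); add H.
Step 7: cheapest edge leaving the tree is I—K (10); add K.
Step 8: cheapest edge leaving the tree is E—I (13); add E.
MST edges: D—F, F—G, G—L, F—I, I—J, H—I, I—K, E—I; total weight 8+9+8+10+4+10+10+13 = 72.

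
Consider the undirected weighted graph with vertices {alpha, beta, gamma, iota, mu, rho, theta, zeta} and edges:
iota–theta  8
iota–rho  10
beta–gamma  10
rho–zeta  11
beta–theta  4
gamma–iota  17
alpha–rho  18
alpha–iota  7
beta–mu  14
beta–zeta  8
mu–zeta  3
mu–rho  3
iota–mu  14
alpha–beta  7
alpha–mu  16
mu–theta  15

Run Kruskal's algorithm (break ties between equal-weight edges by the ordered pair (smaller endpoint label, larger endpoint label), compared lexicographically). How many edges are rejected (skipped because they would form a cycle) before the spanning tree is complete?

Kruskal's algorithm — process edges by increasing weight (ties by edge label):
mu–rho (3): add — endpoints in different components.
mu–zeta (3): add — endpoints in different components.
beta–theta (4): add — endpoints in different components.
alpha–beta (7): add — endpoints in different components.
alpha–iota (7): add — endpoints in different components.
beta–zeta (8): add — endpoints in different components.
iota–theta (8): skip — theta and iota already connected.
beta–gamma (10): add — endpoints in different components.
Edges rejected before the tree was complete: 1.

1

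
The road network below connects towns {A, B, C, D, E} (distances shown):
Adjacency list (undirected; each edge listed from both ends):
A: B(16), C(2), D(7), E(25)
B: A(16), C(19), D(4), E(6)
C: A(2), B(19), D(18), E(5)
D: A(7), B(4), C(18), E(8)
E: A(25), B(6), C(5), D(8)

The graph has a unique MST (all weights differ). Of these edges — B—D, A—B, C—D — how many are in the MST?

Sort edges by weight, then run Kruskal:
A—C (2): add — endpoints in different components.
B—D (4): add — endpoints in different components.
C—E (5): add — endpoints in different components.
B—E (6): add — endpoints in different components.
MST edge set: {A—C, B—D, C—E, B—E}.
Of the listed edges, {B—D} are in the MST → 1.

1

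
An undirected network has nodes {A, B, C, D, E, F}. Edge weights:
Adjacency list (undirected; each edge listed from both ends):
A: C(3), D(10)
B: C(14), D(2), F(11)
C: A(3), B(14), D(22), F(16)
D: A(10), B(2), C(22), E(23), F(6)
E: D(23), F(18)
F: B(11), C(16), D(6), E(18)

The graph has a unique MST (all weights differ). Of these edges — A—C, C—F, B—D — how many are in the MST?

2

Kruskal: consider edges lightest-first.
B—D (2): add. Components now {A} {B,D} {C} {E} {F}
A—C (3): add. Components now {A,C} {B,D} {E} {F}
D—F (6): add. Components now {A,C} {B,D,F} {E}
A—D (10): add. Components now {A,B,C,D,F} {E}
B—F (11): skip — B and F already connected.
B—C (14): skip — B and C already connected.
C—F (16): skip — C and F already connected.
E—F (18): add. Components now {A,B,C,D,E,F}
MST edge set: {B—D, A—C, D—F, A—D, E—F}.
Of the listed edges, {A—C, B—D} are in the MST → 2.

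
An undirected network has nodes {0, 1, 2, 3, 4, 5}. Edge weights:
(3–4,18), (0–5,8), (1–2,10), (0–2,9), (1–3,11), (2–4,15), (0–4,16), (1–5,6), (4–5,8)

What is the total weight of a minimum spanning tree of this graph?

42

Kruskal: consider edges lightest-first.
1–5 (6): add — endpoints in different components.
0–5 (8): add — endpoints in different components.
4–5 (8): add — endpoints in different components.
0–2 (9): add — endpoints in different components.
1–2 (10): skip — 1 and 2 already connected.
1–3 (11): add — endpoints in different components.
MST edges: 1–5, 0–5, 4–5, 0–2, 1–3; total weight 6+8+8+9+11 = 42.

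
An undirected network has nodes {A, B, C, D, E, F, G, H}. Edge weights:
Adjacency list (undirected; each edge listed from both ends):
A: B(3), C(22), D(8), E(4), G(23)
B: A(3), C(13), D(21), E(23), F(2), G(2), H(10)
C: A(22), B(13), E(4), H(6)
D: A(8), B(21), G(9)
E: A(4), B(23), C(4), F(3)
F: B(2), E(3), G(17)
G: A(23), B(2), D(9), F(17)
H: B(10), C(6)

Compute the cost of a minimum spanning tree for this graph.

28

Grow the tree from E using Prim:
Step 1: cheapest edge leaving the tree is E-F (3); add F.
Step 2: cheapest edge leaving the tree is B-F (2); add B.
Step 3: cheapest edge leaving the tree is B-G (2); add G.
Step 4: cheapest edge leaving the tree is A-B (3); add A.
Step 5: cheapest edge leaving the tree is C-E (4); add C.
Step 6: cheapest edge leaving the tree is C-H (6); add H.
Step 7: cheapest edge leaving the tree is A-D (8); add D.
MST edges: E-F, B-F, B-G, A-B, C-E, C-H, A-D; total weight 3+2+2+3+4+6+8 = 28.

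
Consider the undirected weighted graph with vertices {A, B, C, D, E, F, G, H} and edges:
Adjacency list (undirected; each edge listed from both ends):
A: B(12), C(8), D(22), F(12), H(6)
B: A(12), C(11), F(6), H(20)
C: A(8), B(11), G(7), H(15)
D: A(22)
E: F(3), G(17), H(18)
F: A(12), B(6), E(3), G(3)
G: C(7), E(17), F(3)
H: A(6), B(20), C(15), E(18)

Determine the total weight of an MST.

55

Grow the tree from E using Prim:
Step 1: frontier [E—F 3, E—G 17, E—H 18] → take E—F (3); add F.
Step 2: frontier [E—G 17, E—H 18, F—G 3, B—F 6, A—F 12] → take F—G (3); add G.
Step 3: frontier [E—H 18, B—F 6, A—F 12, C—G 7] → take B—F (6); add B.
Step 4: frontier [B—C 11, A—B 12, B—H 20, E—H 18, A—F 12, C—G 7] → take C—G (7); add C.
Step 5: frontier [A—B 12, B—H 20, A—C 8, C—H 15, E—H 18, A—F 12] → take A—C (8); add A.
Step 6: frontier [A—H 6, A—D 22, B—H 20, C—H 15, E—H 18] → take A—H (6); add H.
Step 7: frontier [A—D 22] → take A—D (22); add D.
MST edges: E—F, F—G, B—F, C—G, A—C, A—H, A—D; total weight 3+3+6+7+8+6+22 = 55.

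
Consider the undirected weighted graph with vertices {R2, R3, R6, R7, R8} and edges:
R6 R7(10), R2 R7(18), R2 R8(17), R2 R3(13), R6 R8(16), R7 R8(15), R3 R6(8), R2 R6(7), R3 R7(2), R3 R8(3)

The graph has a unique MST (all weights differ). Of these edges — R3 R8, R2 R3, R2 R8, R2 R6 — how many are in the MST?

2

Sort edges by weight, then run Kruskal:
R3 R7 (2): add. Components now {R2} {R3,R7} {R8} {R6}
R3 R8 (3): add. Components now {R2} {R3,R7,R8} {R6}
R2 R6 (7): add. Components now {R2,R6} {R3,R7,R8}
R3 R6 (8): add. Components now {R2,R3,R6,R7,R8}
MST edge set: {R3 R7, R3 R8, R2 R6, R3 R6}.
Of the listed edges, {R3 R8, R2 R6} are in the MST → 2.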